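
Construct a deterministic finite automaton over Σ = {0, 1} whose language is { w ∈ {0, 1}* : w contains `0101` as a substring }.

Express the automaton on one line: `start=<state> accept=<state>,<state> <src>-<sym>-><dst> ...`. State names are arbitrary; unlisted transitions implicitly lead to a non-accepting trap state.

States s0..s3 record the length of the longest prefix of `0101` that matches the current input suffix. Reaching s4 means `0101` has been seen, and we stay there forever. Accept from s4.
A 5-state machine:
        0   1  
>  s0   s1  s0 
   s1   s1  s2 
   s2   s3  s0 
   s3   s1  s4 
 * s4   s4  s4 
(> = start, * = accepting)

start=s0 accept=s4 s0-0->s1 s0-1->s0 s1-0->s1 s1-1->s2 s2-0->s3 s2-1->s0 s3-0->s1 s3-1->s4 s4-0->s4 s4-1->s4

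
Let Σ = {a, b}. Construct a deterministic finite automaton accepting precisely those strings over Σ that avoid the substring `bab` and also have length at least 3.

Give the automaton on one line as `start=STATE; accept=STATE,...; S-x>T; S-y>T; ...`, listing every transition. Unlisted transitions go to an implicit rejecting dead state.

Run two small machines in parallel and take their product. One (4 states) tracks partial matches of the forbidden pattern `bab`; the other (5 states) tracks the input length, saturating at 4. Each combined state is a pair, one component from each; accept when both components accept. Minimizing collapses redundant product states.
        a   b  
>  s0   s1  s2 
   s1   s3  s4 
   s2   s5  s4 
   s3   s6  s7 
   s4   s8  s7 
   s5   s6  s9 
 * s6   s6  s7 
 * s7   s8  s7 
 * s8   s6  s9 
   s9   s9  s9 
(> = start, * = accepting)

start=s0; accept=s6,s7,s8; s0-a>s1; s0-b>s2; s1-a>s3; s1-b>s4; s2-a>s5; s2-b>s4; s3-a>s6; s3-b>s7; s4-a>s8; s4-b>s7; s5-a>s6; s5-b>s9; s6-a>s6; s6-b>s7; s7-a>s8; s7-b>s7; s8-a>s6; s8-b>s9; s9-a>s9; s9-b>s9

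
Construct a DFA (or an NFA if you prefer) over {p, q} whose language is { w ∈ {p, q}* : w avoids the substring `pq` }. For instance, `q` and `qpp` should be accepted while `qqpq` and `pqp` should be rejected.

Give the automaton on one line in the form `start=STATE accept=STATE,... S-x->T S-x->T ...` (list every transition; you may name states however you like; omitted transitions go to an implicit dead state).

This is the complement of 'contains `pq`'. Use the same substring-matching states — S0 through S2 holding how much of `pq` has just been matched — but flip the accepting set: everything except the trap S2 accepts.
3 states suffice.
        p   q  
>* S0   S1  S0 
 * S1   S1  S2 
   S2   S2  S2 
(> = start, * = accepting)

start=S0 accept=S0,S1 S0-p->S1 S0-q->S0 S1-p->S1 S1-q->S2 S2-p->S2 S2-q->S2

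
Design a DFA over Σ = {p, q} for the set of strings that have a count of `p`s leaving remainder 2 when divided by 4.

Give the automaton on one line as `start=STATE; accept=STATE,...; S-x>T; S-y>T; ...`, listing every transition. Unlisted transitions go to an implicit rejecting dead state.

start=S0; accept=S2; S0-p>S1; S0-q>S0; S1-p>S2; S1-q>S1; S2-p>S3; S2-q>S2; S3-p>S0; S3-q>S3

Keep the running count of `p`s modulo 4: each `p` advances along the cycle S0 → S1 → S2 → S3 → S0 while other symbols loop. Accept at S2.
4 states suffice.
        p   q  
>  S0   S1  S0 
   S1   S2  S1 
 * S2   S3  S2 
   S3   S0  S3 
(> = start, * = accepting)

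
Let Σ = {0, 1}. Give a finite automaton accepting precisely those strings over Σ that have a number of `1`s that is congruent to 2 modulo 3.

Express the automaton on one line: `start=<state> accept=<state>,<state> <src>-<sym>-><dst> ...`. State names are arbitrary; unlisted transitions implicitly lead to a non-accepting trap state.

The only thing that matters is how many `1`s have appeared, reduced mod 3. Use one state per residue: q0 for 0, …, q2 for 2. Reading `1` moves to the next residue; anything else stays put. q2 is accepting.
        0   1  
>  q0   q0  q1 
   q1   q1  q2 
 * q2   q2  q0 
(> = start, * = accepting)

start=q0 accept=q2 q0-0->q0 q0-1->q1 q1-0->q1 q1-1->q2 q2-0->q2 q2-1->q0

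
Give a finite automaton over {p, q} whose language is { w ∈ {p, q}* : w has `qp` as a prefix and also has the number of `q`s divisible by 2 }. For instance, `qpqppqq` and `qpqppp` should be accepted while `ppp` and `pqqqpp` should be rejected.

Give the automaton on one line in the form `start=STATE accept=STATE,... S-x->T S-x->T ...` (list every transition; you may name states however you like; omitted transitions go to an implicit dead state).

start=S0 accept=S4 S0-p->S1 S0-q->S2 S1-p->S1 S1-q->S1 S2-p->S3 S2-q->S1 S3-p->S3 S3-q->S4 S4-p->S4 S4-q->S3

Build one automaton per condition and run them in lockstep. One (4 states) tracks whether the input so far still matches the prefix `qp`; the other (2 states) tracks the count of `q`s modulo 2. Each combined state is a pair, one component from each; accept when both components accept. Minimizing collapses redundant product states.
With 5 states:
        p   q  
>  S0   S1  S2 
   S1   S1  S1 
   S2   S3  S1 
   S3   S3  S4 
 * S4   S4  S3 
(> = start, * = accepting)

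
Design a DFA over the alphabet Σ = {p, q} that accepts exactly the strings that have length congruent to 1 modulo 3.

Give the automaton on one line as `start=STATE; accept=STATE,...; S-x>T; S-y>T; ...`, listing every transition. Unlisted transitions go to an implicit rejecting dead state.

start=S0; accept=S1; S0-p>S1; S0-q>S1; S1-p>S2; S1-q>S2; S2-p>S0; S2-q>S0

Only the length mod 3 matters, so use a 3-cycle: from any state, every input symbol moves to the next state, wrapping S2 back to S0. Mark S1 accepting.
3 states suffice.
        p   q  
>  S0   S1  S1 
 * S1   S2  S2 
   S2   S0  S0 
(> = start, * = accepting)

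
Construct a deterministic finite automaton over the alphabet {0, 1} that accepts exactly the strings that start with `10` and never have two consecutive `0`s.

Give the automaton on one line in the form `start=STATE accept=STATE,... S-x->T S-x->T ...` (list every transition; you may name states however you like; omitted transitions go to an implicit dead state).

Run two small machines in parallel and take their product. One (4 states) tracks whether the input so far still matches the prefix `10`; the other (3 states) tracks partial matches of the forbidden pattern `00`. Each combined state is a pair, one component from each; accept when both components accept. After merging equivalent states the machine shrinks.
       0  1 
>  A   B  C 
   B   B  B 
   C   D  B 
 * D   B  E 
 * E   D  E 
(> = start, * = accepting)

start=A accept=D,E A-0->B A-1->C B-0->B B-1->B C-0->D C-1->B D-0->B D-1->E E-0->D E-1->E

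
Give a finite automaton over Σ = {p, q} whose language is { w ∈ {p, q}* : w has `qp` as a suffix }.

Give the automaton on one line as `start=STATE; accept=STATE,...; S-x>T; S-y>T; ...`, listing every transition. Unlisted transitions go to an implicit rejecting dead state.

start=A; accept=C; A-p>A; A-q>B; B-p>C; B-q>B; C-p>A; C-q>B

Let each state record the length of the longest suffix of the input read so far that is also a prefix of `qp`. B means the last symbol is `q`; C means the last 2 symbols are `qp`. Accept only at C, where the string currently ends in `qp`.
3 states suffice.
       p  q 
>  A   A  B 
   B   C  B 
 * C   A  B 
(> = start, * = accepting)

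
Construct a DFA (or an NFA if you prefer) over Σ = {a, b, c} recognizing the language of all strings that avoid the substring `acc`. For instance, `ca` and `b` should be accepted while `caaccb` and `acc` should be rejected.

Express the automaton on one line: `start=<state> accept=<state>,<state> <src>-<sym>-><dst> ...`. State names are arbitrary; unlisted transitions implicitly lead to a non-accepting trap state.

This is the complement of 'contains `acc`'. Use the same substring-matching states — q0 through q3 holding how much of `acc` has just been matched — but flip the accepting set: everything except the trap q3 accepts.
        a   b   c  
>* q0   q1  q0  q0 
 * q1   q1  q0  q2 
 * q2   q1  q0  q3 
   q3   q3  q3  q3 
(> = start, * = accepting)

start=q0 accept=q0,q1,q2 q0-a->q1 q0-b->q0 q0-c->q0 q1-a->q1 q1-b->q0 q1-c->q2 q2-a->q1 q2-b->q0 q2-c->q3 q3-a->q3 q3-b->q3 q3-c->q3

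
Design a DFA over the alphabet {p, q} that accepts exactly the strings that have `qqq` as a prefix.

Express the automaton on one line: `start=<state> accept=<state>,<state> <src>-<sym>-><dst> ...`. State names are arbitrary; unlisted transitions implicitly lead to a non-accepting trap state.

Walk along `qqq` while the input agrees: from S0 take `q` to S1, and so on. Any deviation drops to the rejecting sink S4. Once S3 is reached the prefix is confirmed and every continuation is accepted.
        p   q  
>  S0   S4  S1 
   S1   S4  S2 
   S2   S4  S3 
 * S3   S3  S3 
   S4   S4  S4 
(> = start, * = accepting)

start=S0 accept=S3 S0-p->S4 S0-q->S1 S1-p->S4 S1-q->S2 S2-p->S4 S2-q->S3 S3-p->S3 S3-q->S3 S4-p->S4 S4-q->S4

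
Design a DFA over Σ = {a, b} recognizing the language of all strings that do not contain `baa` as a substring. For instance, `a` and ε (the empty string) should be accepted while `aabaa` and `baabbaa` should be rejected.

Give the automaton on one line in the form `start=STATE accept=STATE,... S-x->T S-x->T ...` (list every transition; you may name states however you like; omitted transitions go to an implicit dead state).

This is the complement of 'contains `baa`'. Use the same substring-matching states — q0 through q3 holding how much of `baa` has just been matched — but flip the accepting set: everything except the trap q3 accepts.
        a   b  
>* q0   q0  q1 
 * q1   q2  q1 
 * q2   q3  q1 
   q3   q3  q3 
(> = start, * = accepting)

start=q0 accept=q0,q1,q2 q0-a->q0 q0-b->q1 q1-a->q2 q1-b->q1 q2-a->q3 q2-b->q1 q3-a->q3 q3-b->q3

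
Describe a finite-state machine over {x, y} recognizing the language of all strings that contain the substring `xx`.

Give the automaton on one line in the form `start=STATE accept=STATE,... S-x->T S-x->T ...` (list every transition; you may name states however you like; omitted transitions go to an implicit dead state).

start=q0 accept=q2 q0-x->q1 q0-y->q0 q1-x->q2 q1-y->q0 q2-x->q2 q2-y->q2

States q0..q1 record the length of the longest prefix of `xx` that matches the current input suffix. Reaching q2 means `xx` has been seen, and we stay there forever. Accept from q2.
With 3 states:
        x   y  
>  q0   q1  q0 
   q1   q2  q0 
 * q2   q2  q2 
(> = start, * = accepting)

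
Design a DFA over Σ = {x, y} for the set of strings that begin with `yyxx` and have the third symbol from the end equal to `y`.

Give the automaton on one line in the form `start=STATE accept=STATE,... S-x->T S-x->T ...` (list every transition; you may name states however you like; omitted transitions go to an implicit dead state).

Build one automaton per condition and run them in lockstep. One (6 states) tracks whether the input so far still matches the prefix `yyxx`; the other (15 states) tracks the last 3 symbols read. Each combined state is a pair, one component from each; accept when both components accept. Equivalent product states are then merged.
A 13-state machine:
          x    y  
>  S0     S1   S2 
   S1     S1   S1 
   S2     S1   S3 
   S3     S4   S1 
   S4     S5   S1 
 * S5     S6   S7 
   S6     S6   S7 
   S7     S8   S9 
   S8     S5  S10 
   S9    S11  S12 
 * S10    S8   S9 
 * S11    S5  S10 
 * S12   S11  S12 
(> = start, * = accepting)

start=S0 accept=S5,S10,S11,S12 S0-x->S1 S0-y->S2 S1-x->S1 S1-y->S1 S2-x->S1 S2-y->S3 S3-x->S4 S3-y->S1 S4-x->S5 S4-y->S1 S5-x->S6 S5-y->S7 S6-x->S6 S6-y->S7 S7-x->S8 S7-y->S9 S8-x->S5 S8-y->S10 S9-x->S11 S9-y->S12 S10-x->S8 S10-y->S9 S11-x->S5 S11-y->S10 S12-x->S11 S12-y->S12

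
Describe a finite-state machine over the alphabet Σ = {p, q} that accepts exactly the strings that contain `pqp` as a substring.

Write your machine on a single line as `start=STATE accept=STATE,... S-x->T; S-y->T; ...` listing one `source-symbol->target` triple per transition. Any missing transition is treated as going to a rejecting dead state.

start=s0; accept=s3; s0-p->s1; s0-q->s0; s1-p->s1; s1-q->s2; s2-p->s3; s2-q->s0; s3-p->s3; s3-q->s3

States s0..s2 record the length of the longest prefix of `pqp` that matches the current input suffix. Reaching s3 means `pqp` has been seen, and we stay there forever. Accept from s3.
4 states suffice.
        p   q  
>  s0   s1  s0 
   s1   s1  s2 
   s2   s3  s0 
 * s3   s3  s3 
(> = start, * = accepting)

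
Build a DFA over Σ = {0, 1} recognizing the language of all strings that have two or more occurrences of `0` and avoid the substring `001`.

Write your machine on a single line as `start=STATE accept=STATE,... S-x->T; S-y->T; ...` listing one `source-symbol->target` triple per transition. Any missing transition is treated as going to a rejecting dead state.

Handle the two conditions separately and then intersect. One (4 states) tracks the count of `0`s, saturating at 3; the other (4 states) tracks partial matches of the forbidden pattern `001`. Each combined state is a pair, one component from each; accept when both components accept. Equivalent product states are then merged.
With 7 states:
        0   1  
>  s0   s1  s0 
   s1   s2  s3 
 * s2   s2  s4 
   s3   s5  s3 
   s4   s4  s4 
 * s5   s2  s6 
 * s6   s5  s6 
(> = start, * = accepting)

start=s0; accept=s2,s5,s6; s0-0->s1; s0-1->s0; s1-0->s2; s1-1->s3; s2-0->s2; s2-1->s4; s3-0->s5; s3-1->s3; s4-0->s4; s4-1->s4; s5-0->s2; s5-1->s6; s6-0->s5; s6-1->s6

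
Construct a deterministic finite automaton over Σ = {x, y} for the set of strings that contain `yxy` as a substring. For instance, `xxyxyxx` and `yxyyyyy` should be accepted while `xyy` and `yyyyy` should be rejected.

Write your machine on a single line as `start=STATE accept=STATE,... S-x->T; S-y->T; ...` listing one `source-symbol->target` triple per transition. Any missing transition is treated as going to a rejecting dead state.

Track how much of `yxy` has been matched so far: state q0 is no progress, q3 is the absorbing accept state reached once `yxy` has occurred. Intermediate states record partial matches; on a mismatch, fall back to the longest reusable overlap.
        x   y  
>  q0   q0  q1 
   q1   q2  q1 
   q2   q0  q3 
 * q3   q3  q3 
(> = start, * = accepting)

start=q0; accept=q3; q0-x->q0; q0-y->q1; q1-x->q2; q1-y->q1; q2-x->q0; q2-y->q3; q3-x->q3; q3-y->q3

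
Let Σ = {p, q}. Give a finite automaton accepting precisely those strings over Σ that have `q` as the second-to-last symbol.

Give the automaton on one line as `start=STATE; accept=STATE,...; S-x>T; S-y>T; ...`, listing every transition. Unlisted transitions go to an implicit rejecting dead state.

A DFA must remember the last 2 symbols (since which symbol is second-to-last isn't known until the input ends). Use one state per possible window of the last ≤2 symbols; accept from those whose window starts with `q`.
        p   q  
>  s0   s1  s2 
   s1   s3  s4 
   s2   s5  s6 
   s3   s3  s4 
   s4   s5  s6 
 * s5   s3  s4 
 * s6   s5  s6 
(> = start, * = accepting)

start=s0; accept=s5,s6; s0-p>s1; s0-q>s2; s1-p>s3; s1-q>s4; s2-p>s5; s2-q>s6; s3-p>s3; s3-q>s4; s4-p>s5; s4-q>s6; s5-p>s3; s5-q>s4; s6-p>s5; s6-q>s6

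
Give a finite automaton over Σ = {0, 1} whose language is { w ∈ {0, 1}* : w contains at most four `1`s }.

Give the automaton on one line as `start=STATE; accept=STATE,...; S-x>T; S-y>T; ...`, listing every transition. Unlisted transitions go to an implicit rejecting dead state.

start=S0; accept=S0,S1,S2,S3,S4; S0-0>S0; S0-1>S1; S1-0>S1; S1-1>S2; S2-0>S2; S2-1>S3; S3-0>S3; S3-1>S4; S4-0>S4; S4-1>S5; S5-0>S5; S5-1>S5

Only the number of `1`s matters, and only up to 5. Make a chain S0 → S1 → S2 → S3 → S4 → S5 advanced by each `1` (with S5 absorbing); every other symbol self-loops. The accepting set is {S0, S1, S2, S3, S4}.
6 states suffice.
        0   1  
>* S0   S0  S1 
 * S1   S1  S2 
 * S2   S2  S3 
 * S3   S3  S4 
 * S4   S4  S5 
   S5   S5  S5 
(> = start, * = accepting)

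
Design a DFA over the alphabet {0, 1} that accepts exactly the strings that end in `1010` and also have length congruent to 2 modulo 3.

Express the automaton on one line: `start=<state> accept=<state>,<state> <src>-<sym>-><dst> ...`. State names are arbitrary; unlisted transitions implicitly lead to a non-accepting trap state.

Handle the two conditions separately and then intersect. The first has 5 states tracking how much of the suffix `1010` has currently been matched; the second has 3 states tracking the input length modulo 3. A product state is a pair (one from each), accepting exactly when both do.
A 15-state machine:
          0    1  
>  q0     q1   q2 
   q1     q3   q4 
   q2     q5   q4 
   q3     q0   q6 
   q4     q7   q6 
   q5     q0   q8 
   q6     q9   q2 
   q7     q1  q10 
   q8    q11   q2 
   q9     q3  q12 
   q10   q13   q4 
   q11    q3  q12 
   q12   q14   q6 
 * q13    q0   q8 
   q14    q1  q10 
(> = start, * = accepting)

start=q0 accept=q13 q0-0->q1 q0-1->q2 q1-0->q3 q1-1->q4 q2-0->q5 q2-1->q4 q3-0->q0 q3-1->q6 q4-0->q7 q4-1->q6 q5-0->q0 q5-1->q8 q6-0->q9 q6-1->q2 q7-0->q1 q7-1->q10 q8-0->q11 q8-1->q2 q9-0->q3 q9-1->q12 q10-0->q13 q10-1->q4 q11-0->q3 q11-1->q12 q12-0->q14 q12-1->q6 q13-0->q0 q13-1->q8 q14-0->q1 q14-1->q10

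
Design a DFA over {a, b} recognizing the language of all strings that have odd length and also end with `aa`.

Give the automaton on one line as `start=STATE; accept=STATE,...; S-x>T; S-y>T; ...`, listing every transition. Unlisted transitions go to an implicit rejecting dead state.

Build one automaton per condition and run them in lockstep. One (2 states) tracks the input length modulo 2; the other (3 states) tracks how much of the suffix `aa` has currently been matched. Each combined state is a pair, one component from each; accept when both components accept. Minimizing collapses redundant product states.
4 states suffice.
        a   b  
>  q0   q1  q1 
   q1   q2  q0 
   q2   q3  q1 
 * q3   q2  q0 
(> = start, * = accepting)

start=q0; accept=q3; q0-a>q1; q0-b>q1; q1-a>q2; q1-b>q0; q2-a>q3; q2-b>q1; q3-a>q2; q3-b>q0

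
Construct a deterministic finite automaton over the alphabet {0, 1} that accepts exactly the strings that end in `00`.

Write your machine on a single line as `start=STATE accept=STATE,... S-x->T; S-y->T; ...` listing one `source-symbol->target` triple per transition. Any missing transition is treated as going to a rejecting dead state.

Remember how much of `00` the current input suffix matches. State q0 means no match yet; q1 means the last symbol is `0`; q2 means the last 2 symbols are `00`. Only q2 accepts. On a mismatch, fall back to the longest proper suffix that is still a prefix of `00`.
3 states suffice.
        0   1  
>  q0   q1  q0 
   q1   q2  q0 
 * q2   q2  q0 
(> = start, * = accepting)

start=q0; accept=q2; q0-0->q1; q0-1->q0; q1-0->q2; q1-1->q0; q2-0->q2; q2-1->q0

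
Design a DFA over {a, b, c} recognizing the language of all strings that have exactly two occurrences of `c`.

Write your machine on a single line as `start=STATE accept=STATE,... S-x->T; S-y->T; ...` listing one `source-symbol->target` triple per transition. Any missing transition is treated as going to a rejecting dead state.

Only the number of `c`s matters, and only up to 3. Make a chain s0 → s1 → s2 → s3 advanced by each `c` (with s3 absorbing); every other symbol self-loops. The accepting set is {s2}.
4 states suffice.
        a   b   c  
>  s0   s0  s0  s1 
   s1   s1  s1  s2 
 * s2   s2  s2  s3 
   s3   s3  s3  s3 
(> = start, * = accepting)

start=s0; accept=s2; s0-a->s0; s0-b->s0; s0-c->s1; s1-a->s1; s1-b->s1; s1-c->s2; s2-a->s2; s2-b->s2; s2-c->s3; s3-a->s3; s3-b->s3; s3-c->s3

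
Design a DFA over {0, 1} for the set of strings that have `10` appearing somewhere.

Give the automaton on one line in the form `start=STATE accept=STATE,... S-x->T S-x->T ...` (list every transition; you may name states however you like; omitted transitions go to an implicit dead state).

start=S0 accept=S2 S0-0->S0 S0-1->S1 S1-0->S2 S1-1->S1 S2-0->S2 S2-1->S2

States S0..S1 record the length of the longest prefix of `10` that matches the current input suffix. Reaching S2 means `10` has been seen, and we stay there forever. Accept from S2.
A 3-state machine:
        0   1  
>  S0   S0  S1 
   S1   S2  S1 
 * S2   S2  S2 
(> = start, * = accepting)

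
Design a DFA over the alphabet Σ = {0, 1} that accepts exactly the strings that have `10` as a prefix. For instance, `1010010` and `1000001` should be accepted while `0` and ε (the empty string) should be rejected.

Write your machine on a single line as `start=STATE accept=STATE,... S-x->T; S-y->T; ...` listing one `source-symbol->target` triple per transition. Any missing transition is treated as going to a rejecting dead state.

start=s0; accept=s2; s0-0->s3; s0-1->s1; s1-0->s2; s1-1->s3; s2-0->s2; s2-1->s2; s3-0->s3; s3-1->s3

Walk along `10` while the input agrees: from s0 take `1` to s1, and so on. Any deviation drops to the rejecting sink s3. Once s2 is reached the prefix is confirmed and every continuation is accepted.
With 4 states:
        0   1  
>  s0   s3  s1 
   s1   s2  s3 
 * s2   s2  s2 
   s3   s3  s3 
(> = start, * = accepting)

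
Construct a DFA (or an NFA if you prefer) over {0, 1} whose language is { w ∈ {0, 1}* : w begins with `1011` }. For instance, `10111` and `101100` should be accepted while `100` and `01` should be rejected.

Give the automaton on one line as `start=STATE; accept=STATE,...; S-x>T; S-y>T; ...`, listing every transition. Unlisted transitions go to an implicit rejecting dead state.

Check the first 4 symbols one by one: S0 through S3 record how many have matched `1011` so far; any wrong symbol goes to the dead state S5. After all 4 match we enter the accepting sink S4.
6 states suffice.
        0   1  
>  S0   S5  S1 
   S1   S2  S5 
   S2   S5  S3 
   S3   S5  S4 
 * S4   S4  S4 
   S5   S5  S5 
(> = start, * = accepting)

start=S0; accept=S4; S0-0>S5; S0-1>S1; S1-0>S2; S1-1>S5; S2-0>S5; S2-1>S3; S3-0>S5; S3-1>S4; S4-0>S4; S4-1>S4; S5-0>S5; S5-1>S5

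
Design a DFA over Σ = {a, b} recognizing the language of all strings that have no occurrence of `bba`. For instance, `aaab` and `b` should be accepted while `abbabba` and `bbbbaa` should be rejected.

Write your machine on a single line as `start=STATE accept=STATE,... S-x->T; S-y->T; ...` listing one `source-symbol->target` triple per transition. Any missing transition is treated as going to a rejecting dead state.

This is the complement of 'contains `bba`'. Use the same substring-matching states — s0 through s3 holding how much of `bba` has just been matched — but flip the accepting set: everything except the trap s3 accepts.
        a   b  
>* s0   s0  s1 
 * s1   s0  s2 
 * s2   s3  s2 
   s3   s3  s3 
(> = start, * = accepting)

start=s0; accept=s0,s1,s2; s0-a->s0; s0-b->s1; s1-a->s0; s1-b->s2; s2-a->s3; s2-b->s2; s3-a->s3; s3-b->s3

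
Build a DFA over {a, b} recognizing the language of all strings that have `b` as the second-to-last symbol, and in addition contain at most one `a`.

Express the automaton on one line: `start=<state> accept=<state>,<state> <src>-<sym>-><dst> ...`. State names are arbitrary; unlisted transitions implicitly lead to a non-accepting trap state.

Run two small machines in parallel and take their product. One (7 states) tracks the last 2 symbols read; the other (3 states) tracks the count of `a`s, saturating at 2. Each combined state is a pair, one component from each; accept when both components accept. Minimizing collapses redundant product states.
        a   b  
>  S0   S1  S2 
   S1   S3  S4 
   S2   S5  S6 
   S3   S3  S3 
   S4   S3  S7 
 * S5   S3  S4 
 * S6   S5  S6 
 * S7   S3  S7 
(> = start, * = accepting)

start=S0 accept=S5,S6,S7 S0-a->S1 S0-b->S2 S1-a->S3 S1-b->S4 S2-a->S5 S2-b->S6 S3-a->S3 S3-b->S3 S4-a->S3 S4-b->S7 S5-a->S3 S5-b->S4 S6-a->S5 S6-b->S6 S7-a->S3 S7-b->S7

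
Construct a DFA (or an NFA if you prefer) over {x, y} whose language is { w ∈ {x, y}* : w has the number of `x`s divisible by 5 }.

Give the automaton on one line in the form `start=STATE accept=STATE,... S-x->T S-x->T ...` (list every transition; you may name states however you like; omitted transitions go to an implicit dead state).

Keep the running count of `x`s modulo 5: each `x` advances along the cycle A → B → C → D → E → A while other symbols loop. Accept at A.
A 5-state machine:
       x  y 
>* A   B  A 
   B   C  B 
   C   D  C 
   D   E  D 
   E   A  E 
(> = start, * = accepting)

start=A accept=A A-x->B A-y->A B-x->C B-y->B C-x->D C-y->C D-x->E D-y->D E-x->A E-y->E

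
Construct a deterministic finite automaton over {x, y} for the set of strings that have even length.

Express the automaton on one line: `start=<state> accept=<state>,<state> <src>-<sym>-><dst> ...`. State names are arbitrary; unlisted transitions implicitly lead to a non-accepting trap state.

Only the length mod 2 matters, so use a 2-cycle: from any state, every input symbol moves to the next state, wrapping s1 back to s0. Mark s0 accepting.
        x   y  
>* s0   s1  s1 
   s1   s0  s0 
(> = start, * = accepting)

start=s0 accept=s0 s0-x->s1 s0-y->s1 s1-x->s0 s1-y->s0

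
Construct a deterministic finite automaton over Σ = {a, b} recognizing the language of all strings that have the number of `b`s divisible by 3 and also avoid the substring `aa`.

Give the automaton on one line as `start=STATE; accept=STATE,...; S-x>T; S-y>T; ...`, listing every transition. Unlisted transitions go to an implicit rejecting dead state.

Build one automaton per condition and run them in lockstep. The first has 3 states tracking the count of `b`s modulo 3; the second has 3 states tracking partial matches of the forbidden pattern `aa`. A product state is a pair (one from each), accepting exactly when both do. Equivalent product states are then merged.
With 7 states:
        a   b  
>* S0   S1  S2 
 * S1   S3  S2 
   S2   S4  S5 
   S3   S3  S3 
   S4   S3  S5 
   S5   S6  S0 
   S6   S3  S0 
(> = start, * = accepting)

start=S0; accept=S0,S1; S0-a>S1; S0-b>S2; S1-a>S3; S1-b>S2; S2-a>S4; S2-b>S5; S3-a>S3; S3-b>S3; S4-a>S3; S4-b>S5; S5-a>S6; S5-b>S0; S6-a>S3; S6-b>S0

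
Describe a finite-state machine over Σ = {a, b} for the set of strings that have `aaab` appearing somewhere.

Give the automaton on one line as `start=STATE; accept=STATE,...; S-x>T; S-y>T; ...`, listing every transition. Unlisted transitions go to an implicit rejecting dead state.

States s0..s3 record the length of the longest prefix of `aaab` that matches the current input suffix. Reaching s4 means `aaab` has been seen, and we stay there forever. Accept from s4.
5 states suffice.
        a   b  
>  s0   s1  s0 
   s1   s2  s0 
   s2   s3  s0 
   s3   s3  s4 
 * s4   s4  s4 
(> = start, * = accepting)

start=s0; accept=s4; s0-a>s1; s0-b>s0; s1-a>s2; s1-b>s0; s2-a>s3; s2-b>s0; s3-a>s3; s3-b>s4; s4-a>s4; s4-b>s4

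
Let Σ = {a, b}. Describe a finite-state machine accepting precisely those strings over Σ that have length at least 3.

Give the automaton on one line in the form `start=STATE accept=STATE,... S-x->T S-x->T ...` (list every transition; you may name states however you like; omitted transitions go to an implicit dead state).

start=q0 accept=q3,q4 q0-a->q1 q0-b->q1 q1-a->q2 q1-b->q2 q2-a->q3 q2-b->q3 q3-a->q4 q3-b->q4 q4-a->q4 q4-b->q4

We only need to distinguish lengths 0, 1, …, 3, and '>3'. Chain q0 → q1 → q2 → q3 → q4 on every symbol, with q4 looping. Accepting states: {q3, q4}.
With 5 states:
        a   b  
>  q0   q1  q1 
   q1   q2  q2 
   q2   q3  q3 
 * q3   q4  q4 
 * q4   q4  q4 
(> = start, * = accepting)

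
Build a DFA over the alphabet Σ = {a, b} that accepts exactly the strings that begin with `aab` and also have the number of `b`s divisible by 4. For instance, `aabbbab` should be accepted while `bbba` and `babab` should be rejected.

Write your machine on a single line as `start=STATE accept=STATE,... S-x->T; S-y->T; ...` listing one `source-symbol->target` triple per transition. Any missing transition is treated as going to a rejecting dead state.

Run two small machines in parallel and take their product. The first has 5 states tracking whether the input so far still matches the prefix `aab`; the second has 4 states tracking the count of `b`s modulo 4. A product state is a pair (one from each), accepting exactly when both do. After merging equivalent states the machine shrinks.
        a   b  
>  q0   q1  q2 
   q1   q3  q2 
   q2   q2  q2 
   q3   q2  q4 
   q4   q4  q5 
   q5   q5  q6 
   q6   q6  q7 
 * q7   q7  q4 
(> = start, * = accepting)

start=q0; accept=q7; q0-a->q1; q0-b->q2; q1-a->q3; q1-b->q2; q2-a->q2; q2-b->q2; q3-a->q2; q3-b->q4; q4-a->q4; q4-b->q5; q5-a->q5; q5-b->q6; q6-a->q6; q6-b->q7; q7-a->q7; q7-b->q4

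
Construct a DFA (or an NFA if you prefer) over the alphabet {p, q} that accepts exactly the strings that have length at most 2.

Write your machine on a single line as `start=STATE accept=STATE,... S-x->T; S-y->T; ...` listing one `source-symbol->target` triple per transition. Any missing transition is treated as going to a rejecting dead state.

start=S0; accept=S0,S1,S2; S0-p->S1; S0-q->S1; S1-p->S2; S1-q->S2; S2-p->S3; S2-q->S3; S3-p->S3; S3-q->S3

Count input length up to 3: every symbol moves from S0 toward S3, which means 'more than 2' and absorbs. Accept from {S0, S1, S2}.
With 4 states:
        p   q  
>* S0   S1  S1 
 * S1   S2  S2 
 * S2   S3  S3 
   S3   S3  S3 
(> = start, * = accepting)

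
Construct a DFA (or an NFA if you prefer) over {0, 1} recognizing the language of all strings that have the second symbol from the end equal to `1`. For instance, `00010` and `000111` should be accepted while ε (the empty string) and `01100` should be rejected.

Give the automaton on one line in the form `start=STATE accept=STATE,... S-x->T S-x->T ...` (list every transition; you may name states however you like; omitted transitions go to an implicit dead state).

start=q0 accept=q5,q6 q0-0->q1 q0-1->q2 q1-0->q3 q1-1->q4 q2-0->q5 q2-1->q6 q3-0->q3 q3-1->q4 q4-0->q5 q4-1->q6 q5-0->q3 q5-1->q4 q6-0->q5 q6-1->q6

A DFA must remember the last 2 symbols (since which symbol is second-to-last isn't known until the input ends). Use one state per possible window of the last ≤2 symbols; accept from those whose window starts with `1`.
7 states suffice.
        0   1  
>  q0   q1  q2 
   q1   q3  q4 
   q2   q5  q6 
   q3   q3  q4 
   q4   q5  q6 
 * q5   q3  q4 
 * q6   q5  q6 
(> = start, * = accepting)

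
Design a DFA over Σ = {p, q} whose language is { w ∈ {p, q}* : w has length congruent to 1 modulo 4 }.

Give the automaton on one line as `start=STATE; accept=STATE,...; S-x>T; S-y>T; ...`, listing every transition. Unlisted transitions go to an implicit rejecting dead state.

Count input length modulo 4: every symbol advances one step around the cycle s0 → s1 → s2 → s3 → s0. Accept at s1.
With 4 states:
        p   q  
>  s0   s1  s1 
 * s1   s2  s2 
   s2   s3  s3 
   s3   s0  s0 
(> = start, * = accepting)

start=s0; accept=s1; s0-p>s1; s0-q>s1; s1-p>s2; s1-q>s2; s2-p>s3; s2-q>s3; s3-p>s0; s3-q>s0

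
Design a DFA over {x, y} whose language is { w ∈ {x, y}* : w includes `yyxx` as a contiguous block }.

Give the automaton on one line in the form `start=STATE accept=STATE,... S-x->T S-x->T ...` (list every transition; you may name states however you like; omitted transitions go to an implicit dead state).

start=S0 accept=S4 S0-x->S0 S0-y->S1 S1-x->S0 S1-y->S2 S2-x->S3 S2-y->S2 S3-x->S4 S3-y->S1 S4-x->S4 S4-y->S4

Track how much of `yyxx` has been matched so far: state S0 is no progress, S4 is the absorbing accept state reached once `yyxx` has occurred. Intermediate states record partial matches; on a mismatch, fall back to the longest reusable overlap.
With 5 states:
        x   y  
>  S0   S0  S1 
   S1   S0  S2 
   S2   S3  S2 
   S3   S4  S1 
 * S4   S4  S4 
(> = start, * = accepting)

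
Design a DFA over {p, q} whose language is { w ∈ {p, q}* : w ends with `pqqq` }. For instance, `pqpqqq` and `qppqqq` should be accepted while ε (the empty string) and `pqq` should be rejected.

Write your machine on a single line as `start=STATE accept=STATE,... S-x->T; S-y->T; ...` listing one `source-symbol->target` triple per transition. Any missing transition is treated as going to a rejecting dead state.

Remember how much of `pqqq` the current input suffix matches. State A means no match yet; B means the last symbol is `p`; C means the last 2 symbols are `pq`; D means the last 3 symbols are `pqq`; E means the last 4 symbols are `pqqq`. Only E accepts. On a mismatch, fall back to the longest proper suffix that is still a prefix of `pqqq`.
5 states suffice.
       p  q 
>  A   B  A 
   B   B  C 
   C   B  D 
   D   B  E 
 * E   B  A 
(> = start, * = accepting)

start=A; accept=E; A-p->B; A-q->A; B-p->B; B-q->C; C-p->B; C-q->D; D-p->B; D-q->E; E-p->B; E-q->A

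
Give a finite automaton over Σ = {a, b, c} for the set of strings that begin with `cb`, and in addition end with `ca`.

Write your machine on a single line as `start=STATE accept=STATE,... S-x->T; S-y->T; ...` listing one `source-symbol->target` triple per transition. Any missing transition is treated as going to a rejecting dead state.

start=s0; accept=s5; s0-a->s1; s0-b->s1; s0-c->s2; s1-a->s1; s1-b->s1; s1-c->s1; s2-a->s1; s2-b->s3; s2-c->s1; s3-a->s3; s3-b->s3; s3-c->s4; s4-a->s5; s4-b->s3; s4-c->s4; s5-a->s3; s5-b->s3; s5-c->s4

Handle the two conditions separately and then intersect. The first has 4 states tracking whether the input so far still matches the prefix `cb`; the second has 3 states tracking how much of the suffix `ca` has currently been matched. A product state is a pair (one from each), accepting exactly when both do. Minimizing collapses redundant product states.
With 6 states:
        a   b   c  
>  s0   s1  s1  s2 
   s1   s1  s1  s1 
   s2   s1  s3  s1 
   s3   s3  s3  s4 
   s4   s5  s3  s4 
 * s5   s3  s3  s4 
(> = start, * = accepting)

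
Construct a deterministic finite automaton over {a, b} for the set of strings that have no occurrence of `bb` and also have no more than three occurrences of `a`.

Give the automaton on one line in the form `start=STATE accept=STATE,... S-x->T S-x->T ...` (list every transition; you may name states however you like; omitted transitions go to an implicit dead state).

start=S0 accept=S0,S1,S2,S3,S4,S6,S7,S8 S0-a->S1 S0-b->S2 S1-a->S3 S1-b->S4 S2-a->S1 S2-b->S5 S3-a->S6 S3-b->S7 S4-a->S3 S4-b->S5 S5-a->S5 S5-b->S5 S6-a->S5 S6-b->S8 S7-a->S6 S7-b->S5 S8-a->S5 S8-b->S5

Build one automaton per condition and run them in lockstep. One (3 states) tracks partial matches of the forbidden pattern `bb`; the other (5 states) tracks the count of `a`s, saturating at 4. Each combined state is a pair, one component from each; accept when both components accept. After merging equivalent states the machine shrinks.
9 states suffice.
        a   b  
>* S0   S1  S2 
 * S1   S3  S4 
 * S2   S1  S5 
 * S3   S6  S7 
 * S4   S3  S5 
   S5   S5  S5 
 * S6   S5  S8 
 * S7   S6  S5 
 * S8   S5  S5 
(> = start, * = accepting)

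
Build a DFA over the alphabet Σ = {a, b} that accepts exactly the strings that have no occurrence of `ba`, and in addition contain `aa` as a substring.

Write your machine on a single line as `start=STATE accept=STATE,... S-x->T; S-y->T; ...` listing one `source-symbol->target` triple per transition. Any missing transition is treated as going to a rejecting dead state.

start=S0; accept=S3,S4; S0-a->S1; S0-b->S2; S1-a->S3; S1-b->S2; S2-a->S2; S2-b->S2; S3-a->S3; S3-b->S4; S4-a->S2; S4-b->S4

Handle the two conditions separately and then intersect. One (3 states) tracks partial matches of the forbidden pattern `ba`; the other (3 states) tracks whether and how much of `aa` has been seen. Each combined state is a pair, one component from each; accept when both components accept. Equivalent product states are then merged.
With 5 states:
        a   b  
>  S0   S1  S2 
   S1   S3  S2 
   S2   S2  S2 
 * S3   S3  S4 
 * S4   S2  S4 
(> = start, * = accepting)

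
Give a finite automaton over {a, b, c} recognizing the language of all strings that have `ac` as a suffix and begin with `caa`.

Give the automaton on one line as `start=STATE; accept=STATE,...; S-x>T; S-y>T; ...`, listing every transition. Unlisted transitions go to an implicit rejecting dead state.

Handle the two conditions separately and then intersect. The first has 3 states tracking how much of the suffix `ac` has currently been matched; the second has 5 states tracking whether the input so far still matches the prefix `caa`. A product state is a pair (one from each), accepting exactly when both do. Equivalent product states are then merged.
7 states suffice.
        a   b   c  
>  s0   s1  s1  s2 
   s1   s1  s1  s1 
   s2   s3  s1  s1 
   s3   s4  s1  s1 
   s4   s4  s5  s6 
   s5   s4  s5  s5 
 * s6   s4  s5  s5 
(> = start, * = accepting)

start=s0; accept=s6; s0-a>s1; s0-b>s1; s0-c>s2; s1-a>s1; s1-b>s1; s1-c>s1; s2-a>s3; s2-b>s1; s2-c>s1; s3-a>s4; s3-b>s1; s3-c>s1; s4-a>s4; s4-b>s5; s4-c>s6; s5-a>s4; s5-b>s5; s5-c>s5; s6-a>s4; s6-b>s5; s6-c>s5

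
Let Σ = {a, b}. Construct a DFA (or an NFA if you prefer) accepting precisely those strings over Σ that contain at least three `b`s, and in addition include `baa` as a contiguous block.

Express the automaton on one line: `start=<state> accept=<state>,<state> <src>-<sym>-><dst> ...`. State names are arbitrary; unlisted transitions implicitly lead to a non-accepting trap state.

Build one automaton per condition and run them in lockstep. One (5 states) tracks the count of `b`s, saturating at 4; the other (4 states) tracks whether and how much of `baa` has been seen. Each combined state is a pair, one component from each; accept when both components accept. After merging equivalent states the machine shrinks.
        a   b  
>  s0   s0  s1 
   s1   s2  s3 
   s2   s4  s3 
   s3   s5  s6 
   s4   s4  s7 
   s5   s7  s6 
   s6   s8  s6 
   s7   s7  s9 
   s8   s9  s6 
 * s9   s9  s9 
(> = start, * = accepting)

start=s0 accept=s9 s0-a->s0 s0-b->s1 s1-a->s2 s1-b->s3 s2-a->s4 s2-b->s3 s3-a->s5 s3-b->s6 s4-a->s4 s4-b->s7 s5-a->s7 s5-b->s6 s6-a->s8 s6-b->s6 s7-a->s7 s7-b->s9 s8-a->s9 s8-b->s6 s9-a->s9 s9-b->s9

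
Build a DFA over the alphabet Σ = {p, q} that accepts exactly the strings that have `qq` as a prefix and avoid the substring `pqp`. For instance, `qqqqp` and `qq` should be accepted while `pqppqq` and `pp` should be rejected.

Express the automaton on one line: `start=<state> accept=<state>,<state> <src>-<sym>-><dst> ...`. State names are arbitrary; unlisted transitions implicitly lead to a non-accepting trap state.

Build one automaton per condition and run them in lockstep. One (4 states) tracks whether the input so far still matches the prefix `qq`; the other (4 states) tracks partial matches of the forbidden pattern `pqp`. Each combined state is a pair, one component from each; accept when both components accept. Equivalent product states are then merged.
A 6-state machine:
        p   q  
>  s0   s1  s2 
   s1   s1  s1 
   s2   s1  s3 
 * s3   s4  s3 
 * s4   s4  s5 
 * s5   s1  s3 
(> = start, * = accepting)

start=s0 accept=s3,s4,s5 s0-p->s1 s0-q->s2 s1-p->s1 s1-q->s1 s2-p->s1 s2-q->s3 s3-p->s4 s3-q->s3 s4-p->s4 s4-q->s5 s5-p->s1 s5-q->s3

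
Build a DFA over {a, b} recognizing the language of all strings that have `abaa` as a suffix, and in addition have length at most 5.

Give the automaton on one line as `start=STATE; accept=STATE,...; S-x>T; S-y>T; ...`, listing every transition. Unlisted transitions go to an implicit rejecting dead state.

start=S0; accept=S7; S0-a>S1; S0-b>S2; S1-a>S3; S1-b>S4; S2-a>S3; S2-b>S5; S3-a>S5; S3-b>S4; S4-a>S6; S4-b>S5; S5-a>S5; S5-b>S5; S6-a>S7; S6-b>S5; S7-a>S5; S7-b>S5

Handle the two conditions separately and then intersect. The first has 5 states tracking how much of the suffix `abaa` has currently been matched; the second has 7 states tracking the input length, saturating at 6. A product state is a pair (one from each), accepting exactly when both do. Minimizing collapses redundant product states.
An 8-state machine:
        a   b  
>  S0   S1  S2 
   S1   S3  S4 
   S2   S3  S5 
   S3   S5  S4 
   S4   S6  S5 
   S5   S5  S5 
   S6   S7  S5 
 * S7   S5  S5 
(> = start, * = accepting)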